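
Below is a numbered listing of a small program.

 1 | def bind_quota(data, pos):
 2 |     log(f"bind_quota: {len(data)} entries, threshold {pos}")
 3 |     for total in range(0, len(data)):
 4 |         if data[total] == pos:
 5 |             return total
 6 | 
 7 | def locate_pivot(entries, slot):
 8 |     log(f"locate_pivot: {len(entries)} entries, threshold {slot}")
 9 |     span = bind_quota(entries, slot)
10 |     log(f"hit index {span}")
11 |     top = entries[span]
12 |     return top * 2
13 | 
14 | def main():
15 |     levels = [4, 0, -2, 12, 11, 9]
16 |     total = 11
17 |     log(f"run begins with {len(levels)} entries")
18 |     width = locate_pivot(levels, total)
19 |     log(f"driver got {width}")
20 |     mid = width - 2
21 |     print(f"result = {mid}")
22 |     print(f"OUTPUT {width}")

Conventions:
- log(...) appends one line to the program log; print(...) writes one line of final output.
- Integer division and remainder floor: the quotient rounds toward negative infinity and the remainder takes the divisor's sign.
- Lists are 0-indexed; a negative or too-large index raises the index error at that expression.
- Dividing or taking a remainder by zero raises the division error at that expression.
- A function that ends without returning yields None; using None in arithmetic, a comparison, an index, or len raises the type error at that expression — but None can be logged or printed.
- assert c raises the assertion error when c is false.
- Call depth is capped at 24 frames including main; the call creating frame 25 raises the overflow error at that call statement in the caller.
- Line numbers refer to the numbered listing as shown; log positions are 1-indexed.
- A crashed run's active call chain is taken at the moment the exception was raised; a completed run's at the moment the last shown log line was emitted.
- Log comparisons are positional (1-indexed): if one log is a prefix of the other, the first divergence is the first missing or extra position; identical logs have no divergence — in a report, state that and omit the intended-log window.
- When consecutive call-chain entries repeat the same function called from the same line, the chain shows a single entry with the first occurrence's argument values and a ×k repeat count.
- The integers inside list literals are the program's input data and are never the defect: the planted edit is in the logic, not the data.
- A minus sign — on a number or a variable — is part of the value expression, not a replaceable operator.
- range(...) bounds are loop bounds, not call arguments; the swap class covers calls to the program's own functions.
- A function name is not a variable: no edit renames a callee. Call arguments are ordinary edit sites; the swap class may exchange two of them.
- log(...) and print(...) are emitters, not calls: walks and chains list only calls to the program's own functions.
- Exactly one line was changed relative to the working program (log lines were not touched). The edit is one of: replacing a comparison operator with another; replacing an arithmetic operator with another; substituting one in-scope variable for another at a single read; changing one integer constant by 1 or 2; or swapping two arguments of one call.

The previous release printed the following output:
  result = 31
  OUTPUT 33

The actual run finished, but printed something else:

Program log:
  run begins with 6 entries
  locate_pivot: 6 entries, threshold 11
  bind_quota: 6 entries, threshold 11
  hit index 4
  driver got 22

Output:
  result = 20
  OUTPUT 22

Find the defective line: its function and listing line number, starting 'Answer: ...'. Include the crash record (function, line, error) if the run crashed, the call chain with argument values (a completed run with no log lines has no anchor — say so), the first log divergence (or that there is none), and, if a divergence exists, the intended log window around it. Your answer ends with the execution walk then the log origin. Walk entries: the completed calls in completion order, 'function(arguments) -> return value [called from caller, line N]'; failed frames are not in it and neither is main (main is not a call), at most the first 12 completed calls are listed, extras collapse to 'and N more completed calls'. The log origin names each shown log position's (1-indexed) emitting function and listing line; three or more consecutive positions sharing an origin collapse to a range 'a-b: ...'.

Answer: the defect is in locate_pivot at line 12.
Key fact: Everything matches until log position 5, which reads 'driver got 22' in place of 'driver got 33'.
Call chain: main.
First divergence: position 5 — shown 'driver got 22', intended 'driver got 33'.
Intended log window:
  3: bind_quota: 6 entries, threshold 11
  4: hit index 4
  5: driver got 33
Execution walk:
  bind_quota([4, 0, -2, 12, 11, 9], 11) -> 4  [called from locate_pivot, line 9]
  locate_pivot([4, 0, -2, 12, 11, 9], 11) -> 22  [called from main, line 18]
Origin of each log line:
  1: emitted by main (line 17)
  2: emitted by locate_pivot (line 8)
  3: emitted by bind_quota (line 2)
  4: emitted by locate_pivot (line 10)
  5: emitted by main (line 19)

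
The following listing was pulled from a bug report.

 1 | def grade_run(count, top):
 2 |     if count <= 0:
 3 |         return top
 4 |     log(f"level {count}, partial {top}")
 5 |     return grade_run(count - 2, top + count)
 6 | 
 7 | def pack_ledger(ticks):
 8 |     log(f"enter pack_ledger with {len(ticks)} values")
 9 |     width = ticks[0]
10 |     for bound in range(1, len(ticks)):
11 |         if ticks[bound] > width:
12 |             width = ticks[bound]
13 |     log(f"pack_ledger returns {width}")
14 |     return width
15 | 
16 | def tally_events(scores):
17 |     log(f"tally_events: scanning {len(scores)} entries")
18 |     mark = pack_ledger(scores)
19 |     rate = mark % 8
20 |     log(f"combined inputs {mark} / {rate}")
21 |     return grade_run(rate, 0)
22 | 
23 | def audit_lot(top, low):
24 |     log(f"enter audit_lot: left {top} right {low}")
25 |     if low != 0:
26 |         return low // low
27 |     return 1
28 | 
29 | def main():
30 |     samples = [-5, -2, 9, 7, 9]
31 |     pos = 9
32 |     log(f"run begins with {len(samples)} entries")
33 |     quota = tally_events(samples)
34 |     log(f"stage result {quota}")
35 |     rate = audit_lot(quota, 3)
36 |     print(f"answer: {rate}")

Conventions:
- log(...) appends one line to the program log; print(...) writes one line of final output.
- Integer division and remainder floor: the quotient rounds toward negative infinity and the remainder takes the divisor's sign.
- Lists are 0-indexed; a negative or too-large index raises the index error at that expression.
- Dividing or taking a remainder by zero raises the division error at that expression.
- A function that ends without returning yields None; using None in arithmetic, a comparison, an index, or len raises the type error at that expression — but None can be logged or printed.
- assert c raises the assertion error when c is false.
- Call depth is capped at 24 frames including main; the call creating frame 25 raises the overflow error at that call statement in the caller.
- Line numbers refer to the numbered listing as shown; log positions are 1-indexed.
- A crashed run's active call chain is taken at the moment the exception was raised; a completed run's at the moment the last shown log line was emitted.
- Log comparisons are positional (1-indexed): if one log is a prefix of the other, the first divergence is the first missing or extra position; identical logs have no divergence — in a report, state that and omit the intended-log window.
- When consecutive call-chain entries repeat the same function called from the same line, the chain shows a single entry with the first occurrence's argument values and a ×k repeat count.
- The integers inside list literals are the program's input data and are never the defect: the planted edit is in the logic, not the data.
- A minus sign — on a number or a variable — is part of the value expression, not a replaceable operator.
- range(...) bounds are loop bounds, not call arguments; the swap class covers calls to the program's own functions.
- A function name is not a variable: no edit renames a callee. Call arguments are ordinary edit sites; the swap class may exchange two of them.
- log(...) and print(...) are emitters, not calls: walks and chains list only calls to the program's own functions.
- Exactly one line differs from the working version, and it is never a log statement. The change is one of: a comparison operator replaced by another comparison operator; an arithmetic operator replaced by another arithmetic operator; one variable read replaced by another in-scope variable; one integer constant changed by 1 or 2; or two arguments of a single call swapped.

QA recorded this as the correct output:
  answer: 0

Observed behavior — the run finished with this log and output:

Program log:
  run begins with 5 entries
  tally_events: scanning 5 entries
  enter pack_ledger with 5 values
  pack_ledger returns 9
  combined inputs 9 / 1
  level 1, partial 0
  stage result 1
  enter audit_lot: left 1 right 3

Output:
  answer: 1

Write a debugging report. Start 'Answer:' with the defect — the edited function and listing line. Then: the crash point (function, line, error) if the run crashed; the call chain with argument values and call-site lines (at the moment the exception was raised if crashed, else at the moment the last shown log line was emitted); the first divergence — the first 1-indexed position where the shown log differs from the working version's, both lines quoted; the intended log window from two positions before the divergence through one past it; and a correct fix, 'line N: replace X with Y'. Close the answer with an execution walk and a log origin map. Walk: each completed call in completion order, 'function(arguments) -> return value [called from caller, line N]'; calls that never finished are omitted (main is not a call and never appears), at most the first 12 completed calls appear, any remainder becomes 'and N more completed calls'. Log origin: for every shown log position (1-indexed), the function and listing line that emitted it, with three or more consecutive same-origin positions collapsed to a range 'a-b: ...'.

Answer: the defect is in audit_lot at line 26.
Key observation: The logs agree in full; only the final output differs.
Call chain: main -> audit_lot(1, 3) (called at line 35).
First divergence: none — the logs agree in full.
Execution walk:
  pack_ledger([-5, -2, 9, 7, 9]) -> 9  [called from tally_events, line 18]
  grade_run(-1, 1) -> 1  [called from grade_run, line 5]
  grade_run(1, 0) -> 1  [called from tally_events, line 21]
  tally_events([-5, -2, 9, 7, 9]) -> 1  [called from main, line 33]
  audit_lot(1, 3) -> 1  [called from main, line 35]
Origin of each log line:
  1 — main, line 32
  2 — tally_events, line 17
  3 — pack_ledger, line 8
  4 — pack_ledger, line 13
  5 — tally_events, line 20
  6 — grade_run, line 4
  7 — main, line 34
  8 — audit_lot, line 24
A correct fix: line 26: replace `low // low` with `top // low`.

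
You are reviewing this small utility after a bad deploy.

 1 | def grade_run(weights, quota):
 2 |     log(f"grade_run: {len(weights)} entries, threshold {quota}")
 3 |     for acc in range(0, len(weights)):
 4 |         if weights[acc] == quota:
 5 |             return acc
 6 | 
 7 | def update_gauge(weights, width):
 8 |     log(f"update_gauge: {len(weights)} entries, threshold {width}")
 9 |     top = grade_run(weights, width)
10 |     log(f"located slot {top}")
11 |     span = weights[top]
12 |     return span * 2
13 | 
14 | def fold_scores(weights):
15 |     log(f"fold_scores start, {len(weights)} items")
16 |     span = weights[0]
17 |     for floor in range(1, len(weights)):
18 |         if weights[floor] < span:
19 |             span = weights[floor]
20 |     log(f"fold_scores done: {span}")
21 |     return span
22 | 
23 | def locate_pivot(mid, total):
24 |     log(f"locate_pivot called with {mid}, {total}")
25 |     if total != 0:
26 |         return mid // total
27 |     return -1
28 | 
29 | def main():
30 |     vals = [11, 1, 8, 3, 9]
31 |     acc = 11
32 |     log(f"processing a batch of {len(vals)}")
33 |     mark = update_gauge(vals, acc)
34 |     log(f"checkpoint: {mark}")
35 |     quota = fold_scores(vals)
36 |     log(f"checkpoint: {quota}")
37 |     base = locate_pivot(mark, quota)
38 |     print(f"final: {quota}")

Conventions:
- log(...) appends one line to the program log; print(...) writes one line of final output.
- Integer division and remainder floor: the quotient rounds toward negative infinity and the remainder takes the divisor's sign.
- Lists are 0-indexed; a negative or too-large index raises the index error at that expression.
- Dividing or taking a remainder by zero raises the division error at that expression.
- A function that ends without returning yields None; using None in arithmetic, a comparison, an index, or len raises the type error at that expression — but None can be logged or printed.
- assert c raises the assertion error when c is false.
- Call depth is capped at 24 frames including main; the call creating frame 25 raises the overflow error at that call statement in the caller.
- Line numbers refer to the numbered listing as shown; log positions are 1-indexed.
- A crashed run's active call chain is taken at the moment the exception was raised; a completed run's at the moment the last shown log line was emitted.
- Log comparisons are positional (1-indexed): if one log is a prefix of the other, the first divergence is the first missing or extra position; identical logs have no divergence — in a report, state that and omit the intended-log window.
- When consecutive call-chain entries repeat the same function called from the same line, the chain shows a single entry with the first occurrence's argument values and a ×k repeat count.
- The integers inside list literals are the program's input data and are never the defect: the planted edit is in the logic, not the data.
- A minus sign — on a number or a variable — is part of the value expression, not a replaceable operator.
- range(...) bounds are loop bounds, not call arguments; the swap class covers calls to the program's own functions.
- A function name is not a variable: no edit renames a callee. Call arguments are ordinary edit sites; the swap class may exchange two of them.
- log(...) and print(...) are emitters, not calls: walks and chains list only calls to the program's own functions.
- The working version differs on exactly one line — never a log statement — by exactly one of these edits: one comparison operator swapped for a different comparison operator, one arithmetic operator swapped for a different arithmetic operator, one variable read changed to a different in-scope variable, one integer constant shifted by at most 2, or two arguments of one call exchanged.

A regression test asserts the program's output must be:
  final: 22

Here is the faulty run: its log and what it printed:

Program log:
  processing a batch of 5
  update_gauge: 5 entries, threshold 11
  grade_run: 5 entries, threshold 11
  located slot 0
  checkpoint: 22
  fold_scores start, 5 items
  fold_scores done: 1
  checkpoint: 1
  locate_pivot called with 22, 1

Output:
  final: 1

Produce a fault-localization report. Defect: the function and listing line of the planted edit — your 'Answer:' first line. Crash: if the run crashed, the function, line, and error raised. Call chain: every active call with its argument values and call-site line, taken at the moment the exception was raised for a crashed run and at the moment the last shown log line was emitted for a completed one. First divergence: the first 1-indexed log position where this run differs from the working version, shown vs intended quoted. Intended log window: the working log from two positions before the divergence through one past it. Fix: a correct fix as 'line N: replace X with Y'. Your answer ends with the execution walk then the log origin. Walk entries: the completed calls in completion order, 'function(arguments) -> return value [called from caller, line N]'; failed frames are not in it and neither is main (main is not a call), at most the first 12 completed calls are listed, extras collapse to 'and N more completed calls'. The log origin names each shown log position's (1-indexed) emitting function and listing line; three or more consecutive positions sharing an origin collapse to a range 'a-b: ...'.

Answer: the defect is in main at line 38.
Key observation: Log streams are identical — the defect surfaces only in the printed output.
Call chain: main -> locate_pivot(22, 1) (called at line 37).
First divergence: there is none — every log position agrees.
Execution walk:
  grade_run([11, 1, 8, 3, 9], 11) -> 0  [called from update_gauge, line 9]
  update_gauge([11, 1, 8, 3, 9], 11) -> 22  [called from main, line 33]
  fold_scores([11, 1, 8, 3, 9]) -> 1  [called from main, line 35]
  locate_pivot(22, 1) -> 22  [called from main, line 37]
Log line origins:
  1: emitted by main (line 32)
  2: emitted by update_gauge (line 8)
  3: emitted by grade_run (line 2)
  4: emitted by update_gauge (line 10)
  5: emitted by main (line 34)
  6: emitted by fold_scores (line 15)
  7: emitted by fold_scores (line 20)
  8: emitted by main (line 36)
  9: emitted by locate_pivot (line 24)
A correct fix: line 38: replace `quota` with `base`.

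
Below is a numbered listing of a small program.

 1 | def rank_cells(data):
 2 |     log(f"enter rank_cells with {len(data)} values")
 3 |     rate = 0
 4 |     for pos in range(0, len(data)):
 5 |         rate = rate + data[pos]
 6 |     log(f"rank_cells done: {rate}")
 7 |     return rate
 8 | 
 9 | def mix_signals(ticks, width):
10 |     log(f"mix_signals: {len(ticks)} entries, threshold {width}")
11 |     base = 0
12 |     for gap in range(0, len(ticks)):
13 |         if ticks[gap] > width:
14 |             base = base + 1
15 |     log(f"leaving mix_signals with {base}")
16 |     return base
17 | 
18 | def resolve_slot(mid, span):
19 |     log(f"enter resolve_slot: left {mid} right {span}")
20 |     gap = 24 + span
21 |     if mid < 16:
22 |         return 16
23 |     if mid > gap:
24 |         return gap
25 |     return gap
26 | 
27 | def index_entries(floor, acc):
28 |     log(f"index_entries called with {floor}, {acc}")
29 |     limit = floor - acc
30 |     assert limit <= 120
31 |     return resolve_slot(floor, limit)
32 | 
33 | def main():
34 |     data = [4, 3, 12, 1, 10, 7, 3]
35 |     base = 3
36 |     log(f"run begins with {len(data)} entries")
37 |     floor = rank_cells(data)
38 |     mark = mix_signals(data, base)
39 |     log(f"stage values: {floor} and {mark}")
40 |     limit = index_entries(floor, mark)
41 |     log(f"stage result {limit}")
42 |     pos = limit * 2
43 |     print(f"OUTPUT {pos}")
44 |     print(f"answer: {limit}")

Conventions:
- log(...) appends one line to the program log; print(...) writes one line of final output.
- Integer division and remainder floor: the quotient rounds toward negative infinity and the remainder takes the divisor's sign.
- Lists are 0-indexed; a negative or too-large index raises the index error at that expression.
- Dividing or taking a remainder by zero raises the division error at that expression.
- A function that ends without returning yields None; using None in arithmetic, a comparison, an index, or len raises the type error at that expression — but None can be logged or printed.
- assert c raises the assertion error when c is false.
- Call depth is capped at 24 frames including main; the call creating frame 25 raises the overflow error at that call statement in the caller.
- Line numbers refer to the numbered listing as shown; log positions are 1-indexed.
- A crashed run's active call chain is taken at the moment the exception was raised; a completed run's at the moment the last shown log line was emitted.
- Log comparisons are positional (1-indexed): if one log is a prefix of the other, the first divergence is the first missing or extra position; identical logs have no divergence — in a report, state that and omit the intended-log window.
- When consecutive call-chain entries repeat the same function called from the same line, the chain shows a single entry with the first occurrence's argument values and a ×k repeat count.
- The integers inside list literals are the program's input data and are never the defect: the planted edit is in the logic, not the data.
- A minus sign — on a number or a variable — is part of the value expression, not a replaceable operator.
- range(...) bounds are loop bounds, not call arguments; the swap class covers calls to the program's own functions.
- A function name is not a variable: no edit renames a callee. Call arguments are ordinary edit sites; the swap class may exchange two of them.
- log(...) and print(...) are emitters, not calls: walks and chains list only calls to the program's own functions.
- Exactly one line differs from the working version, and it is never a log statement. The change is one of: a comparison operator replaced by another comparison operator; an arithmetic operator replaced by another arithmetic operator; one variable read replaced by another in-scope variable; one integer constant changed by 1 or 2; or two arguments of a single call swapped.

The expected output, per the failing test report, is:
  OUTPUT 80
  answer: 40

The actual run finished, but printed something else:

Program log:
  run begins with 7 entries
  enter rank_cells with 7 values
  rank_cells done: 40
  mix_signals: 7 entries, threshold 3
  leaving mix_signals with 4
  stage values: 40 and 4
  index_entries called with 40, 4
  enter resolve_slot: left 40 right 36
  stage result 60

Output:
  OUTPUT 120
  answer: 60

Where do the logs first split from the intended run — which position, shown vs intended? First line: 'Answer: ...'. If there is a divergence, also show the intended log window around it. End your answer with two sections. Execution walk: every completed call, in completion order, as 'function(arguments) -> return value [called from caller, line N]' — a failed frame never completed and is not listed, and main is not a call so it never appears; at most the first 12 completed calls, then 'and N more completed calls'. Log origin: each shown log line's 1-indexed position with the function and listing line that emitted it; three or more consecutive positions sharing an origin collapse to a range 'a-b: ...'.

Answer: at position 9 the run shows 'stage result 60' where the working version logs 'stage result 40'.
Intended log window:
  7: index_entries called with 40, 4
  8: enter resolve_slot: left 40 right 36
  9: stage result 40
Execution walk:
  rank_cells([4, 3, 12, 1, 10, 7, 3]) -> 40  [called from main, line 37]
  mix_signals([4, 3, 12, 1, 10, 7, 3], 3) -> 4  [called from main, line 38]
  resolve_slot(40, 36) -> 60  [called from index_entries, line 31]
  index_entries(40, 4) -> 60  [called from main, line 40]
Log line origins:
  1: from main, line 36
  2: from rank_cells, line 2
  3: from rank_cells, line 6
  4: from mix_signals, line 10
  5: from mix_signals, line 15
  6: from main, line 39
  7: from index_entries, line 28
  8: from resolve_slot, line 19
  9: from main, line 41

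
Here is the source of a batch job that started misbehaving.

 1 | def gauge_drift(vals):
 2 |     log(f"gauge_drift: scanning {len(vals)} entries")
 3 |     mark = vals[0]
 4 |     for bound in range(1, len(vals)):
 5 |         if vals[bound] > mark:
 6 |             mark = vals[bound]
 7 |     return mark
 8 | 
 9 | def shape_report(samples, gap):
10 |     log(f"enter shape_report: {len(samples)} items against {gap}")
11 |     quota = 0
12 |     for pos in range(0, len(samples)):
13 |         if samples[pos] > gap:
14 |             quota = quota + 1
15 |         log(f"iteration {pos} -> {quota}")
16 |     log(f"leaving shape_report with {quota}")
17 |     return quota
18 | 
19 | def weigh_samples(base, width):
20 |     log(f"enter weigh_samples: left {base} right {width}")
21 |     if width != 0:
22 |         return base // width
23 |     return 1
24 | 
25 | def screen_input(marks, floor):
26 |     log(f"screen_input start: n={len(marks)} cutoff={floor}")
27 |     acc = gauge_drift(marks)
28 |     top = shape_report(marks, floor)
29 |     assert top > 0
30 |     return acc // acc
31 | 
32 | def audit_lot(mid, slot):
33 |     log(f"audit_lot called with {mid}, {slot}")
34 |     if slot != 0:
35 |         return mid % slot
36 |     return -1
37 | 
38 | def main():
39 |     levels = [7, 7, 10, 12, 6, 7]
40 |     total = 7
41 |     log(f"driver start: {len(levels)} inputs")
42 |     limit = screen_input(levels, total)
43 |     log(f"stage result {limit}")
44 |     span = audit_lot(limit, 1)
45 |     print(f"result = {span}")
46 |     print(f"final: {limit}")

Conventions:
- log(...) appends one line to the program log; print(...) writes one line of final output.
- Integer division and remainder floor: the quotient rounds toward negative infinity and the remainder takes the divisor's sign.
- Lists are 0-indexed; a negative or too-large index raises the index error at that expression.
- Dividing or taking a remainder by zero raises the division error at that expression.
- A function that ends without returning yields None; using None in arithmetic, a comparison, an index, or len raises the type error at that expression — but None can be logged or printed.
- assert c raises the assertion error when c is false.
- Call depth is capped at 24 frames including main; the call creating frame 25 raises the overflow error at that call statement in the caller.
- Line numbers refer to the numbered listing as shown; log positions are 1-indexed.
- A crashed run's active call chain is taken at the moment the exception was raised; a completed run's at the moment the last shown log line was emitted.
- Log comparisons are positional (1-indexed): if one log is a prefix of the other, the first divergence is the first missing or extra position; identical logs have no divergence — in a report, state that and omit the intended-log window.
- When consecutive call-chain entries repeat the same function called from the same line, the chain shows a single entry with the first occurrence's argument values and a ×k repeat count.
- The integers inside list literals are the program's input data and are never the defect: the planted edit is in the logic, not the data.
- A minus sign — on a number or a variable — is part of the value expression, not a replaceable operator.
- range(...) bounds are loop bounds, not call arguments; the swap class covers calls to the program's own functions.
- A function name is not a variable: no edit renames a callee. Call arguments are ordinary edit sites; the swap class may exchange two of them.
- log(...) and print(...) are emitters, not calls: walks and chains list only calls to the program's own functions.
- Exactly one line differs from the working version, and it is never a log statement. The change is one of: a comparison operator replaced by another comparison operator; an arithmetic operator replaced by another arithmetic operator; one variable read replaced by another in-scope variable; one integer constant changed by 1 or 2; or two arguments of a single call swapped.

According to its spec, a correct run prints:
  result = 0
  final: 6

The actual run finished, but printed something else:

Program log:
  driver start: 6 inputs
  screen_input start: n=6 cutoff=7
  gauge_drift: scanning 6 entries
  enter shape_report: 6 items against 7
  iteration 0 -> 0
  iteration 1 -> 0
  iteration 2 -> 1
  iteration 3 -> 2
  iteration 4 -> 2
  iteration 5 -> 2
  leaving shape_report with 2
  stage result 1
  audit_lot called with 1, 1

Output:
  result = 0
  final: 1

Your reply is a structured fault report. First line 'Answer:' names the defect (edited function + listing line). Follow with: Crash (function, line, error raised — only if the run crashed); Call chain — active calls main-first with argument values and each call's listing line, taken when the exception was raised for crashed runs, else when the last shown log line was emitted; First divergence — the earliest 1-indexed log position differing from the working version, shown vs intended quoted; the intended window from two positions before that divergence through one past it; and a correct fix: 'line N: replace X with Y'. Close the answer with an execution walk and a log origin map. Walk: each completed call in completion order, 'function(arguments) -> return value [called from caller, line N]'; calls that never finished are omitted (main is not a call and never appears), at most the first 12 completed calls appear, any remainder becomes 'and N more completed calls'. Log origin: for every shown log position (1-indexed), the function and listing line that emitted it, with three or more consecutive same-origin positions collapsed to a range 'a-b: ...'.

Answer: the defect is in screen_input at line 30.
The tell: The log first diverges at position 12: the faulty run prints 'stage result 1' where the working version prints 'stage result 6'.
Call chain: main -> audit_lot(1, 1) (called at line 44).
First divergence: position 12 — shown 'stage result 1', intended 'stage result 6'.
Intended log window:
  10: iteration 5 -> 2
  11: leaving shape_report with 2
  12: stage result 6
  13: audit_lot called with 6, 1
Execution walk:
  gauge_drift([7, 7, 10, 12, 6, 7]) -> 12  [called from screen_input, line 27]
  shape_report([7, 7, 10, 12, 6, 7], 7) -> 2  [called from screen_input, line 28]
  screen_input([7, 7, 10, 12, 6, 7], 7) -> 1  [called from main, line 42]
  audit_lot(1, 1) -> 0  [called from main, line 44]
Log origins:
  1 — main, line 41
  2 — screen_input, line 26
  3 — gauge_drift, line 2
  4 — shape_report, line 10
  5-10 — shape_report, line 15
  11 — shape_report, line 16
  12 — main, line 43
  13 — audit_lot, line 33
A correct fix: line 30: replace `acc // acc` with `acc // top`.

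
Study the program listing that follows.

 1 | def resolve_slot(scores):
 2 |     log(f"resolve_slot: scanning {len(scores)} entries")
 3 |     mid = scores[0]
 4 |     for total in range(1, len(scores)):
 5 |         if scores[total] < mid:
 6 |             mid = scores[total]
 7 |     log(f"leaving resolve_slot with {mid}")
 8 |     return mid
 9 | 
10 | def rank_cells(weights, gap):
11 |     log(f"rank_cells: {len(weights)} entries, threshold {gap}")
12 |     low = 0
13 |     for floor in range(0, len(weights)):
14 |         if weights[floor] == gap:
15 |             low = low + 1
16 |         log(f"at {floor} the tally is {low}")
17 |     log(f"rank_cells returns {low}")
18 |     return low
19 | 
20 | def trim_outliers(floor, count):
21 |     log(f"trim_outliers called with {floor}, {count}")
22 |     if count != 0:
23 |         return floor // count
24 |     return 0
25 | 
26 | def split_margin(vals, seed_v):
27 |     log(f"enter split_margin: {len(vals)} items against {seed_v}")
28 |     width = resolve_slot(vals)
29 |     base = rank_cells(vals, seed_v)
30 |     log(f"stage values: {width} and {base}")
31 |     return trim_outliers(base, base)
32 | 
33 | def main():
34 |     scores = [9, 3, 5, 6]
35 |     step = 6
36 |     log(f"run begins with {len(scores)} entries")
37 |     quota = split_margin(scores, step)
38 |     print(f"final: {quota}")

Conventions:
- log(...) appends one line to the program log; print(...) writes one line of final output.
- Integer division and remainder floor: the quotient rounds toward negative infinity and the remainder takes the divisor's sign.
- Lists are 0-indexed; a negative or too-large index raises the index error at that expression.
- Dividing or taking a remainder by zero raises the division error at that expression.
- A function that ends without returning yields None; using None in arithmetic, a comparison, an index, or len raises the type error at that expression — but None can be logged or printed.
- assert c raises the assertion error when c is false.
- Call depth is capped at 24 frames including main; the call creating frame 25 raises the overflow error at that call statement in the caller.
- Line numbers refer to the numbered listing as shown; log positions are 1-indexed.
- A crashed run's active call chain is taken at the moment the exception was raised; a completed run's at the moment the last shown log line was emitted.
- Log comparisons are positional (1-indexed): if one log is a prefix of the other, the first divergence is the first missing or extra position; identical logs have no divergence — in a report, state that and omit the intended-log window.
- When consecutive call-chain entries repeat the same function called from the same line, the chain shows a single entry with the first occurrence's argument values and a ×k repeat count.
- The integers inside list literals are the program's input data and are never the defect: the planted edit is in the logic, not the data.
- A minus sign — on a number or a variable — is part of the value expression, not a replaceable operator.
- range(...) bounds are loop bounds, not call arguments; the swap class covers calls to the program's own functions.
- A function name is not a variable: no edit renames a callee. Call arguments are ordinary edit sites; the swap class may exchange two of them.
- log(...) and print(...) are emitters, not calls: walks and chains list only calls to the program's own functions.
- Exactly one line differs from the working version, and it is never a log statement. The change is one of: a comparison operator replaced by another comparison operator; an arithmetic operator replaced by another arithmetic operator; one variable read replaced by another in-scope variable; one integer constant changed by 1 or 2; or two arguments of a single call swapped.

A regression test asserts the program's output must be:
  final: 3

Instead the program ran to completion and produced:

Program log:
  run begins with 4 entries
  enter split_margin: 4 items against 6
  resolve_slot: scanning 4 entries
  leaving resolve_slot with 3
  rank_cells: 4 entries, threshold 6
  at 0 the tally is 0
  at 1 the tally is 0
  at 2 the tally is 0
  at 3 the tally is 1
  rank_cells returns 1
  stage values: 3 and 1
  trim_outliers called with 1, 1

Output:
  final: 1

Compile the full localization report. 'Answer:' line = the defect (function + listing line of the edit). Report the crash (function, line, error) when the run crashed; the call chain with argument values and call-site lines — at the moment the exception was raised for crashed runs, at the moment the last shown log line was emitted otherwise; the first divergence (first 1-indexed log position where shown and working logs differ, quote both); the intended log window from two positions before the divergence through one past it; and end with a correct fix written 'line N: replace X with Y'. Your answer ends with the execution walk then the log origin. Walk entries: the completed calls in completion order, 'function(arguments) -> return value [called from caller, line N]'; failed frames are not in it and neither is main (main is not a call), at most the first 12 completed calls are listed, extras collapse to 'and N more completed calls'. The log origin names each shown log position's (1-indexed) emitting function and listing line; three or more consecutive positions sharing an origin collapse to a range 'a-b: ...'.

Answer: the defect is in split_margin at line 31.
Key fact: The earliest visible damage is log position 12 — 'trim_outliers called with 1, 1' rather than the intended 'trim_outliers called with 3, 1'.
Call chain: main -> split_margin([9, 3, 5, 6], 6) (called at line 37) -> trim_outliers(1, 1) (called at line 31).
First divergence: position 12 — shown 'trim_outliers called with 1, 1', intended 'trim_outliers called with 3, 1'.
Intended log window:
  10: rank_cells returns 1
  11: stage values: 3 and 1
  12: trim_outliers called with 3, 1
Execution walk:
  resolve_slot([9, 3, 5, 6]) -> 3  [called from split_margin, line 28]
  rank_cells([9, 3, 5, 6], 6) -> 1  [called from split_margin, line 29]
  trim_outliers(1, 1) -> 1  [called from split_margin, line 31]
  split_margin([9, 3, 5, 6], 6) -> 1  [called from main, line 37]
Log origin:
  1: emitted by main (line 36)
  2: emitted by split_margin (line 27)
  3: emitted by resolve_slot (line 2)
  4: emitted by resolve_slot (line 7)
  5: emitted by rank_cells (line 11)
  6-9: emitted by rank_cells (line 16)
  10: emitted by rank_cells (line 17)
  11: emitted by split_margin (line 30)
  12: emitted by trim_outliers (line 21)
A correct fix: line 31: replace `trim_outliers(base, base)` with `trim_outliers(width, base)`.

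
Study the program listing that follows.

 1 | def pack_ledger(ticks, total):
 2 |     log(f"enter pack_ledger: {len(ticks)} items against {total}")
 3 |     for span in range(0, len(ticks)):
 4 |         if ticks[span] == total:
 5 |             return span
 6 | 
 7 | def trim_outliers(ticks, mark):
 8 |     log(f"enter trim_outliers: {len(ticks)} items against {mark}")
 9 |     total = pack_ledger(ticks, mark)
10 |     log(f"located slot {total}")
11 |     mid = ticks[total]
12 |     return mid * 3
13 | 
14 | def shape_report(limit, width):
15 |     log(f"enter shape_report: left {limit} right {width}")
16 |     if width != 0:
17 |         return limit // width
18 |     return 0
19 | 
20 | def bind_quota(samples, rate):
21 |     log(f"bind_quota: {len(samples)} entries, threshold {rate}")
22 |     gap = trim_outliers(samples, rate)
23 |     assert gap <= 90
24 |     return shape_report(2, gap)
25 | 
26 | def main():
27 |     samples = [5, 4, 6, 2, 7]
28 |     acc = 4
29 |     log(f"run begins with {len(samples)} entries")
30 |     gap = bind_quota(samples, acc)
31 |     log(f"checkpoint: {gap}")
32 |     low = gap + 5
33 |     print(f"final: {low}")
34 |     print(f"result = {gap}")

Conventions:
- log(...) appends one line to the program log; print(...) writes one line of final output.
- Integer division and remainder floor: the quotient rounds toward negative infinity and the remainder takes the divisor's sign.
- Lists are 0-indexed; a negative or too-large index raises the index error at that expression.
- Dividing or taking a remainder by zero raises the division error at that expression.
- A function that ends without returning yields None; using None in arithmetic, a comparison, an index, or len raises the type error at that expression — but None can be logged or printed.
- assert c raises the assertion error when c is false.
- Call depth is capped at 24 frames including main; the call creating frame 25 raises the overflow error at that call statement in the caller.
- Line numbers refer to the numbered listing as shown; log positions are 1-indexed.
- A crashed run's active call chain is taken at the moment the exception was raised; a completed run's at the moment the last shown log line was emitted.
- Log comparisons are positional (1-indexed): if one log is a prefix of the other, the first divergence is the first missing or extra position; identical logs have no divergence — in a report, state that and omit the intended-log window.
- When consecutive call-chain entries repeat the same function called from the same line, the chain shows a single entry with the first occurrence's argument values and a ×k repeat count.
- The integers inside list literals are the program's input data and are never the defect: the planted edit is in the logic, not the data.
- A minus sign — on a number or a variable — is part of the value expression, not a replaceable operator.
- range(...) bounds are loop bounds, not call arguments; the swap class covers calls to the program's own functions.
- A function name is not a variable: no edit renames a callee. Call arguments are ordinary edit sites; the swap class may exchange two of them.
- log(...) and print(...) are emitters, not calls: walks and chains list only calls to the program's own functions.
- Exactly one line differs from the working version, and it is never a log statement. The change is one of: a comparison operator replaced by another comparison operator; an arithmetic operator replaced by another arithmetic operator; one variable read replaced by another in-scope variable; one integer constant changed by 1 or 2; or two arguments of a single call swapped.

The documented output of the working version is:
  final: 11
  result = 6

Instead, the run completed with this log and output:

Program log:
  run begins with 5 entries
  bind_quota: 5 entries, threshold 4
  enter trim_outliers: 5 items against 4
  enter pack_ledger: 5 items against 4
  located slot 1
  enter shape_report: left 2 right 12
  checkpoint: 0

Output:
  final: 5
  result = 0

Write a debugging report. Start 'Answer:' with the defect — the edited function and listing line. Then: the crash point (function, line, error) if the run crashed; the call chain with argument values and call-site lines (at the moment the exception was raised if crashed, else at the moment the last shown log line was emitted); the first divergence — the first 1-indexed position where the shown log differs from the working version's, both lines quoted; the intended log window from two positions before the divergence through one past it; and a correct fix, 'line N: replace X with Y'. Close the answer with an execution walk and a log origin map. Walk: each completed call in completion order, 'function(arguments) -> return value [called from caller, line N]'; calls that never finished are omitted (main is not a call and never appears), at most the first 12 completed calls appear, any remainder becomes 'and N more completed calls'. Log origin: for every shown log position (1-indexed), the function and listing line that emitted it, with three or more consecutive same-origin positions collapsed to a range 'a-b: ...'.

Answer: the defect is in bind_quota at line 24.
Core observation: Log line 6 is where behavior first shows: 'enter shape_report: left 2 right 12' appears instead of 'enter shape_report: left 12 right 2'.
Call chain: main.
First divergence: position 6; shown 'enter shape_report: left 2 right 12' vs intended 'enter shape_report: left 12 right 2'.
Intended log window:
  4: enter pack_ledger: 5 items against 4
  5: located slot 1
  6: enter shape_report: left 12 right 2
  7: checkpoint: 6
Execution walk:
  pack_ledger([5, 4, 6, 2, 7], 4) -> 1  [called from trim_outliers, line 9]
  trim_outliers([5, 4, 6, 2, 7], 4) -> 12  [called from bind_quota, line 22]
  shape_report(2, 12) -> 0  [called from bind_quota, line 24]
  bind_quota([5, 4, 6, 2, 7], 4) -> 0  [called from main, line 30]
Log line origins:
  1: logged in main at line 29
  2: logged in bind_quota at line 21
  3: logged in trim_outliers at line 8
  4: logged in pack_ledger at line 2
  5: logged in trim_outliers at line 10
  6: logged in shape_report at line 15
  7: logged in main at line 31
A correct fix: line 24: replace `shape_report(2, gap)` with `shape_report(gap, 2)`.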